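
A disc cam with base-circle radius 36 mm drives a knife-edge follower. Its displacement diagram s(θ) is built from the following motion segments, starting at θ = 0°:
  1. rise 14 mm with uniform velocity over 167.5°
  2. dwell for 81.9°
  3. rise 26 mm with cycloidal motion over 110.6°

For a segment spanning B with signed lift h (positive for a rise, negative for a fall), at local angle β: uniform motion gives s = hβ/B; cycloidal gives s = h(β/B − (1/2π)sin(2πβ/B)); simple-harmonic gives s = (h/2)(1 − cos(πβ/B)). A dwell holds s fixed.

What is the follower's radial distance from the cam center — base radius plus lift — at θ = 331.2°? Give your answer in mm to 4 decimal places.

seg 1 [0°–167.5°] uniform, h=14: full span → s += 14 → s = 14.0000
seg 2 [167.5°–249.4°] dwell: s stays 14.0000
seg 3 [249.4°–360°] cycloidal, h=26: θ=331.2° here. β=81.8, B=110.6. 26·(0.7396 − sin(2π·0.7396)/(2π)) = 23.3589 → s = 37.3589
radial distance = base radius + s = 36 + 37.3589 = 73.3589

73.3589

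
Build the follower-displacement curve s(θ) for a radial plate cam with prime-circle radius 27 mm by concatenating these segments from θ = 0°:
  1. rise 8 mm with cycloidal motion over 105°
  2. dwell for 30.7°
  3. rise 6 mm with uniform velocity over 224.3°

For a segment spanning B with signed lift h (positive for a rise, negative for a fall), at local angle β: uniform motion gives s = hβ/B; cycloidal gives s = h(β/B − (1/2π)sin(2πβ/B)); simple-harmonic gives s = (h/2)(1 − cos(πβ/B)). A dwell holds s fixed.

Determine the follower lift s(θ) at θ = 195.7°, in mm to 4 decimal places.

seg 1 [0°–105°] cycloidal, h=8: full span → s += 8 → s = 8.0000
seg 2 [105°–135.7°] dwell: s stays 8.0000
seg 3 [135.7°–360°] uniform, h=6: θ=195.7° here. β=60, B=224.3. 6·60/224.3 = 1.6050 → s = 9.6050

9.6050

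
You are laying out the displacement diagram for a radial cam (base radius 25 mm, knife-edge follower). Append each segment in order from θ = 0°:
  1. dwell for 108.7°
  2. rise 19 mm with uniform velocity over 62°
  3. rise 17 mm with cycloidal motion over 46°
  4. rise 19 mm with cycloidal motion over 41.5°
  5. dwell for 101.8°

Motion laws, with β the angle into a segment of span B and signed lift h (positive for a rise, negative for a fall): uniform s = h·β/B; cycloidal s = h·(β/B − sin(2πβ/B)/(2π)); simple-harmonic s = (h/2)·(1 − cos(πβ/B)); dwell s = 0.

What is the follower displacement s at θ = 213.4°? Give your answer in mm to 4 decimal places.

seg 1 [0°–108.7°] dwell: s stays 0.0000
seg 2 [108.7°–170.7°] uniform, h=19: full span → s += 19 → s = 19.0000
seg 3 [170.7°–216.7°] cycloidal, h=17: θ=213.4° here. β=42.7, B=46. 17·(0.9283 − sin(2π·0.9283)/(2π)) = 16.9591 → s = 35.9591

35.9591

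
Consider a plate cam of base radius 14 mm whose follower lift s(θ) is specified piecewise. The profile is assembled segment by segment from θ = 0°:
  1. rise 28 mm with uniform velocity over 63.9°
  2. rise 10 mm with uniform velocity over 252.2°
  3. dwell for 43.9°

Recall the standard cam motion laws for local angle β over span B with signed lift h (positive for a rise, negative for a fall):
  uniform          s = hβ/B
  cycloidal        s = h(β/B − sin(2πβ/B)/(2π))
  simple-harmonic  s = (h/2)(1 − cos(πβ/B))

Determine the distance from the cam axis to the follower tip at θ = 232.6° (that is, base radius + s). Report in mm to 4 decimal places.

seg 1 [0°–63.9°] uniform, h=28: full span → s += 28 → s = 28.0000
seg 2 [63.9°–316.1°] uniform, h=10: θ=232.6° here. β=168.7, B=252.2. 10·168.7/252.2 = 6.6891 → s = 34.6891
radial distance = base radius + s = 14 + 34.6891 = 48.6891

48.6891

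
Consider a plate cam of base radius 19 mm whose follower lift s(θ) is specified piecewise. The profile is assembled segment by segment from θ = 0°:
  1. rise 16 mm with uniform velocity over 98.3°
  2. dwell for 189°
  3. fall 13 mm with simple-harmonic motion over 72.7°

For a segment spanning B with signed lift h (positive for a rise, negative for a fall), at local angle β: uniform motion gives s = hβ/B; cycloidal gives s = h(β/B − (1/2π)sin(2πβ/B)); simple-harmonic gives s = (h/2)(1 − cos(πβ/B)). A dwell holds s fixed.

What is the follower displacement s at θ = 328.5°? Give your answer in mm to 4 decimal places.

seg 1 [0°–98.3°] uniform, h=16: full span → s += 16 → s = 16.0000
seg 2 [98.3°–287.3°] dwell: s stays 16.0000
seg 3 [287.3°–360°] simple-harmonic, h=-13: θ=328.5° here. β=41.2, B=72.7. -13/2·(1 − cos(π·0.5667)) = -7.8523 → s = 8.1477

8.1477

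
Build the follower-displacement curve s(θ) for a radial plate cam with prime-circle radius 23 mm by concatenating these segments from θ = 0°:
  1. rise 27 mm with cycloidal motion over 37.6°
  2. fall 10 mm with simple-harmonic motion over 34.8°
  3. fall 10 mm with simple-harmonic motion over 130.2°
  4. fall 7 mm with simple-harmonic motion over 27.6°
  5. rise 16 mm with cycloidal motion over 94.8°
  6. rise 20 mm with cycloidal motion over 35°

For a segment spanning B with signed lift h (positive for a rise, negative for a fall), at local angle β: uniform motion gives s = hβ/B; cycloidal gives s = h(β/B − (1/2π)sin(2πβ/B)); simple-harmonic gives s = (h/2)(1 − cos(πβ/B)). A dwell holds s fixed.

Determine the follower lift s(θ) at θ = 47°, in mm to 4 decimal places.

seg 1 [0°–37.6°] cycloidal, h=27: full span → s += 27 → s = 27.0000
seg 2 [37.6°–72.4°] simple-harmonic, h=-10: θ=47° here. β=9.4, B=34.8. -10/2·(1 − cos(π·0.2701)) = -1.6948 → s = 25.3052

25.3052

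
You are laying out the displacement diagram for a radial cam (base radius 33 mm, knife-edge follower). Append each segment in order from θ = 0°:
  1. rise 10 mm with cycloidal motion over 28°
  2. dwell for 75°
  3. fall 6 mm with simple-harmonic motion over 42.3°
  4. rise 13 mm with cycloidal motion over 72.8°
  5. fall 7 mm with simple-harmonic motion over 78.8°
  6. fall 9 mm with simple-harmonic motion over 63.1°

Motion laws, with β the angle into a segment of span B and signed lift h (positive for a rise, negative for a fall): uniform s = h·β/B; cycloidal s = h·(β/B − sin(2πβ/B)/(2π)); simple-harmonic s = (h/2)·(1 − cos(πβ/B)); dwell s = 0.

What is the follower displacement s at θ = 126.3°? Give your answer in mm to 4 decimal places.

seg 1 [0°–28°] cycloidal, h=10: full span → s += 10 → s = 10.0000
seg 2 [28°–103°] dwell: s stays 10.0000
seg 3 [103°–145.3°] simple-harmonic, h=-6: θ=126.3° here. β=23.3, B=42.3. -6/2·(1 − cos(π·0.5508)) = -3.4770 → s = 6.5230

6.5230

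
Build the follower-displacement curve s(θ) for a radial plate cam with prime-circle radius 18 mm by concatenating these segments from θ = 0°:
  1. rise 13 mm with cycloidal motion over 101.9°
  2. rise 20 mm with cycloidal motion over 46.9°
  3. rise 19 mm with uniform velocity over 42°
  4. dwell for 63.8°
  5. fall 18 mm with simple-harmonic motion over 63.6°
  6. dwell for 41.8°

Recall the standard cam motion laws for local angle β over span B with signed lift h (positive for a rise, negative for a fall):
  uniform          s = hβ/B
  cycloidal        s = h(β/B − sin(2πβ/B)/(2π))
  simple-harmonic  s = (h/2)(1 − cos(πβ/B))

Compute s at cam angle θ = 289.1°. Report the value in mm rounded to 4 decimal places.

seg 1 [0°–101.9°] cycloidal, h=13: full span → s += 13 → s = 13.0000
seg 2 [101.9°–148.8°] cycloidal, h=20: full span → s += 20 → s = 33.0000
seg 3 [148.8°–190.8°] uniform, h=19: full span → s += 19 → s = 52.0000
seg 4 [190.8°–254.6°] dwell: s stays 52.0000
seg 5 [254.6°–318.2°] simple-harmonic, h=-18: θ=289.1° here. β=34.5, B=63.6. -18/2·(1 − cos(π·0.5425)) = -10.1968 → s = 41.8032

41.8032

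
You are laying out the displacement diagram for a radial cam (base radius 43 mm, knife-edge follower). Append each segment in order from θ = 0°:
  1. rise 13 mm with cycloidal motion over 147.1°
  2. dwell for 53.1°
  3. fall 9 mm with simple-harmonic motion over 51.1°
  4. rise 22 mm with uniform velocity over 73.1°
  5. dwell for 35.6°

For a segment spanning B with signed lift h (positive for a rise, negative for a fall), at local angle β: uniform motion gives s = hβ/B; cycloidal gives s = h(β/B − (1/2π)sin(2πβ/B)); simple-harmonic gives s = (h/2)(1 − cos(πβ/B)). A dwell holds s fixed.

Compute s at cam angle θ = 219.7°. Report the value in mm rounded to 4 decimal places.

seg 1 [0°–147.1°] cycloidal, h=13: full span → s += 13 → s = 13.0000
seg 2 [147.1°–200.2°] dwell: s stays 13.0000
seg 3 [200.2°–251.3°] simple-harmonic, h=-9: θ=219.7° here. β=19.5, B=51.1. -9/2·(1 − cos(π·0.3816)) = -2.8646 → s = 10.1354

10.1354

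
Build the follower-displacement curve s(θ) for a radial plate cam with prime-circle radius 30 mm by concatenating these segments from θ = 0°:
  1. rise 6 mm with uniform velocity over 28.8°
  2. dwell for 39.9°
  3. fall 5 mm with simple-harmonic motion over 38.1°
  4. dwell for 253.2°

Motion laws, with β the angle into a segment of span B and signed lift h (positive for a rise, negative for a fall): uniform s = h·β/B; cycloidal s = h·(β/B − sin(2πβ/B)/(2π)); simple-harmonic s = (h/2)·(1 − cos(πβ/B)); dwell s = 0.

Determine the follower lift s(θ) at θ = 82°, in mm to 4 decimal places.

seg 1 [0°–28.8°] uniform, h=6: full span → s += 6 → s = 6.0000
seg 2 [28.8°–68.7°] dwell: s stays 6.0000
seg 3 [68.7°–106.8°] simple-harmonic, h=-5: θ=82° here. β=13.3, B=38.1. -5/2·(1 − cos(π·0.3491)) = -1.3586 → s = 4.6414

4.6414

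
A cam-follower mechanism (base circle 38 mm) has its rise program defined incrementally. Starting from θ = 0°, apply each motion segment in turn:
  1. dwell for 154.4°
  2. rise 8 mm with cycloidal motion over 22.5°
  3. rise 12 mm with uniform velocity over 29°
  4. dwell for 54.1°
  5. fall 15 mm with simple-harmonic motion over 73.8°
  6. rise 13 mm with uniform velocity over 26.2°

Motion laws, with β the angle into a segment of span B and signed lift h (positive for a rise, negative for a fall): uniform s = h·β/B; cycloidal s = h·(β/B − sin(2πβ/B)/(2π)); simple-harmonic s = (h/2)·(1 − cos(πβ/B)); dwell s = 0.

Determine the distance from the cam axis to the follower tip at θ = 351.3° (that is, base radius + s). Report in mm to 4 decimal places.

seg 1 [0°–154.4°] dwell: s stays 0.0000
seg 2 [154.4°–176.9°] cycloidal, h=8: full span → s += 8 → s = 8.0000
seg 3 [176.9°–205.9°] uniform, h=12: full span → s += 12 → s = 20.0000
seg 4 [205.9°–260°] dwell: s stays 20.0000
seg 5 [260°–333.8°] simple-harmonic, h=-15: full span → s += -15 → s = 5.0000
seg 6 [333.8°–360°] uniform, h=13: θ=351.3° here. β=17.5, B=26.2. 13·17.5/26.2 = 8.6832 → s = 13.6832
radial distance = base radius + s = 38 + 13.6832 = 51.6832

51.6832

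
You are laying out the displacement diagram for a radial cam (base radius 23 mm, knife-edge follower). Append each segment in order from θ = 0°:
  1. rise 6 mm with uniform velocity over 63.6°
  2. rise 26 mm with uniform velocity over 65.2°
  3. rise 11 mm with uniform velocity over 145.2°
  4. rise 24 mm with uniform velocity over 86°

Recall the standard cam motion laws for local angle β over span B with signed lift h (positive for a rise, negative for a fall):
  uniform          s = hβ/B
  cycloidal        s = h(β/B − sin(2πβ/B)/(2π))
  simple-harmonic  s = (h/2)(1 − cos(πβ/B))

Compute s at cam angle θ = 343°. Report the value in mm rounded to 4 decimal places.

seg 1 [0°–63.6°] uniform, h=6: full span → s += 6 → s = 6.0000
seg 2 [63.6°–128.8°] uniform, h=26: full span → s += 26 → s = 32.0000
seg 3 [128.8°–274°] uniform, h=11: full span → s += 11 → s = 43.0000
seg 4 [274°–360°] uniform, h=24: θ=343° here. β=69, B=86. 24·69/86 = 19.2558 → s = 62.2558

62.2558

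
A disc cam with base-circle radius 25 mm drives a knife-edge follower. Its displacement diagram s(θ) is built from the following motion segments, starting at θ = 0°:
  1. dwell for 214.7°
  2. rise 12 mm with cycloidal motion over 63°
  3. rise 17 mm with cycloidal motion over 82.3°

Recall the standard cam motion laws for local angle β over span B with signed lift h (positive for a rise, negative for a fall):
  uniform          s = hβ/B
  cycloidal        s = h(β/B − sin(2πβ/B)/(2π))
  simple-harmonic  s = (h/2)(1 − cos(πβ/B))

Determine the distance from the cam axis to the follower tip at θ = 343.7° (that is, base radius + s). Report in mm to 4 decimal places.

seg 1 [0°–214.7°] dwell: s stays 0.0000
seg 2 [214.7°–277.7°] cycloidal, h=12: full span → s += 12 → s = 12.0000
seg 3 [277.7°–360°] cycloidal, h=17: θ=343.7° here. β=66, B=82.3. 17·(0.8019 − sin(2π·0.8019)/(2π)) = 16.1959 → s = 28.1959
radial distance = base radius + s = 25 + 28.1959 = 53.1959

53.1959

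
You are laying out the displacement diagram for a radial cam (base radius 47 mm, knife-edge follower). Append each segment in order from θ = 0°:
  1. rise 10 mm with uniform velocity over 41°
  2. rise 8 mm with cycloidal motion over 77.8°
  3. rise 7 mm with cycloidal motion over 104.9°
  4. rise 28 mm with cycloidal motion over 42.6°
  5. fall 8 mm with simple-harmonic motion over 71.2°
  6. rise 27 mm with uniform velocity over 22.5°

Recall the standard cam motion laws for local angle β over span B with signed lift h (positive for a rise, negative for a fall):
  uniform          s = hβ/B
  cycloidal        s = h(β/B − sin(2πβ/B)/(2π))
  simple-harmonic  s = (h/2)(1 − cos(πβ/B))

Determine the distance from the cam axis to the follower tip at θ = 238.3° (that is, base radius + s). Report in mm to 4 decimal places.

seg 1 [0°–41°] uniform, h=10: full span → s += 10 → s = 10.0000
seg 2 [41°–118.8°] cycloidal, h=8: full span → s += 8 → s = 18.0000
seg 3 [118.8°–223.7°] cycloidal, h=7: full span → s += 7 → s = 25.0000
seg 4 [223.7°–266.3°] cycloidal, h=28: θ=238.3° here. β=14.6, B=42.6. 28·(0.3427 − sin(2π·0.3427)/(2π)) = 5.8750 → s = 30.8750
radial distance = base radius + s = 47 + 30.8750 = 77.8750

77.8750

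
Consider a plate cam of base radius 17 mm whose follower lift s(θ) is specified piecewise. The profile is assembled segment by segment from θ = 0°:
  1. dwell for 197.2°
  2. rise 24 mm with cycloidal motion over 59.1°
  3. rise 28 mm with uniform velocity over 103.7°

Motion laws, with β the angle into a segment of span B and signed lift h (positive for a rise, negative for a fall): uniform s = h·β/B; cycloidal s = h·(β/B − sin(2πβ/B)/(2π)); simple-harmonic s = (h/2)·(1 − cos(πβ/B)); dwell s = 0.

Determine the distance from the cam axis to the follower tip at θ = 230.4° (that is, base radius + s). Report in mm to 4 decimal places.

seg 1 [0°–197.2°] dwell: s stays 0.0000
seg 2 [197.2°–256.3°] cycloidal, h=24: θ=230.4° here. β=33.2, B=59.1. 24·(0.5618 − sin(2π·0.5618)/(2π)) = 14.9275 → s = 14.9275
radial distance = base radius + s = 17 + 14.9275 = 31.9275

31.9275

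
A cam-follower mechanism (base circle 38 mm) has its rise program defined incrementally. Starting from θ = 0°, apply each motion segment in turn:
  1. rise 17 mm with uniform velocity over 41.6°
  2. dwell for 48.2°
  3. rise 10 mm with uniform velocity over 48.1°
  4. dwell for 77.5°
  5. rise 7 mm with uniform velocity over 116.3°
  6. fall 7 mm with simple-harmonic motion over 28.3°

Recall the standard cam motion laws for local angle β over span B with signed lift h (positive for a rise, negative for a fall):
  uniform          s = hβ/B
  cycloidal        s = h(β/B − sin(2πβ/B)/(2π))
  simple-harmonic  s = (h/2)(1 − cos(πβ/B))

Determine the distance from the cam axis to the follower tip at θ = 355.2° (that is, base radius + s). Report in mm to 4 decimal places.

seg 1 [0°–41.6°] uniform, h=17: full span → s += 17 → s = 17.0000
seg 2 [41.6°–89.8°] dwell: s stays 17.0000
seg 3 [89.8°–137.9°] uniform, h=10: full span → s += 10 → s = 27.0000
seg 4 [137.9°–215.4°] dwell: s stays 27.0000
seg 5 [215.4°–331.7°] uniform, h=7: full span → s += 7 → s = 34.0000
seg 6 [331.7°–360°] simple-harmonic, h=-7: θ=355.2° here. β=23.5, B=28.3. -7/2·(1 − cos(π·0.8304)) = -6.5148 → s = 27.4852
radial distance = base radius + s = 38 + 27.4852 = 65.4852

65.4852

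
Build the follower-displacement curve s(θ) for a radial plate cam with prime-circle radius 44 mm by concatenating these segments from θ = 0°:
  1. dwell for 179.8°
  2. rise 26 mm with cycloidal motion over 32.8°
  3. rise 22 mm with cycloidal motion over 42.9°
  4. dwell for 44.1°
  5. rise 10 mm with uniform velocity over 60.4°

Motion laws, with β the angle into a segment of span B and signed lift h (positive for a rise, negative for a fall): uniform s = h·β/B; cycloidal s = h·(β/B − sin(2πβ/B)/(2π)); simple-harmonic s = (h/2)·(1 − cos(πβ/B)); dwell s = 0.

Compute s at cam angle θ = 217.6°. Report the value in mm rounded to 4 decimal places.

seg 1 [0°–179.8°] dwell: s stays 0.0000
seg 2 [179.8°–212.6°] cycloidal, h=26: full span → s += 26 → s = 26.0000
seg 3 [212.6°–255.5°] cycloidal, h=22: θ=217.6° here. β=5, B=42.9. 22·(0.1166 − sin(2π·0.1166)/(2π)) = 0.2231 → s = 26.2231

26.2231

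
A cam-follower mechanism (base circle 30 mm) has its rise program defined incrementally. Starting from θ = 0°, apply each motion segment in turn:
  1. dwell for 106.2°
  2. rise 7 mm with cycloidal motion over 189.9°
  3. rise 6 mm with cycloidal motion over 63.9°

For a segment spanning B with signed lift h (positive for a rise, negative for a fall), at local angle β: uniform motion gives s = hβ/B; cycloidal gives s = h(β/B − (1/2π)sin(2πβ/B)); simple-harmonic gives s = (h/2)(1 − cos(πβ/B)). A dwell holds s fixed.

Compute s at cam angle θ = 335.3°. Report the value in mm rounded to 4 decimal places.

seg 1 [0°–106.2°] dwell: s stays 0.0000
seg 2 [106.2°–296.1°] cycloidal, h=7: full span → s += 7 → s = 7.0000
seg 3 [296.1°–360°] cycloidal, h=6: θ=335.3° here. β=39.2, B=63.9. 6·(0.6135 − sin(2π·0.6135)/(2π)) = 4.3053 → s = 11.3053

11.3053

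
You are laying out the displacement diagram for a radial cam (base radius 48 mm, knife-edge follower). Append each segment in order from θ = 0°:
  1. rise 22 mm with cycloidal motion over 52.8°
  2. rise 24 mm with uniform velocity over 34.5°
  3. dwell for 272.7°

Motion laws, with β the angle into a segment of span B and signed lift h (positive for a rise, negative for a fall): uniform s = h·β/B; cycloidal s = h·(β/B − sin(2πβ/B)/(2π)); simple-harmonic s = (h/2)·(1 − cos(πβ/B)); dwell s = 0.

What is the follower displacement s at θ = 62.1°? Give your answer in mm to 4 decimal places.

seg 1 [0°–52.8°] cycloidal, h=22: full span → s += 22 → s = 22.0000
seg 2 [52.8°–87.3°] uniform, h=24: θ=62.1° here. β=9.3, B=34.5. 24·9.3/34.5 = 6.4696 → s = 28.4696

28.4696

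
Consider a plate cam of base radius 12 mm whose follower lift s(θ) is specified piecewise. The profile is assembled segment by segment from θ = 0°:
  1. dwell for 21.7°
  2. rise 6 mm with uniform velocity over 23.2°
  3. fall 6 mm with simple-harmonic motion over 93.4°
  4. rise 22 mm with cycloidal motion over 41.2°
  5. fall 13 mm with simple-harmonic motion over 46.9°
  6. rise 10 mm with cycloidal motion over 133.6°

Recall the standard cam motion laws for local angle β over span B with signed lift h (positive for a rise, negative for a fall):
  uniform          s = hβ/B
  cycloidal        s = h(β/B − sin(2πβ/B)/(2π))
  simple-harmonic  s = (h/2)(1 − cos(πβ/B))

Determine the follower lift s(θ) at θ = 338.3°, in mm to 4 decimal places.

seg 1 [0°–21.7°] dwell: s stays 0.0000
seg 2 [21.7°–44.9°] uniform, h=6: full span → s += 6 → s = 6.0000
seg 3 [44.9°–138.3°] simple-harmonic, h=-6: full span → s += -6 → s = 0.0000
seg 4 [138.3°–179.5°] cycloidal, h=22: full span → s += 22 → s = 22.0000
seg 5 [179.5°–226.4°] simple-harmonic, h=-13: full span → s += -13 → s = 9.0000
seg 6 [226.4°–360°] cycloidal, h=10: θ=338.3° here. β=111.9, B=133.6. 10·(0.8376 − sin(2π·0.8376)/(2π)) = 9.7324 → s = 18.7324

18.7324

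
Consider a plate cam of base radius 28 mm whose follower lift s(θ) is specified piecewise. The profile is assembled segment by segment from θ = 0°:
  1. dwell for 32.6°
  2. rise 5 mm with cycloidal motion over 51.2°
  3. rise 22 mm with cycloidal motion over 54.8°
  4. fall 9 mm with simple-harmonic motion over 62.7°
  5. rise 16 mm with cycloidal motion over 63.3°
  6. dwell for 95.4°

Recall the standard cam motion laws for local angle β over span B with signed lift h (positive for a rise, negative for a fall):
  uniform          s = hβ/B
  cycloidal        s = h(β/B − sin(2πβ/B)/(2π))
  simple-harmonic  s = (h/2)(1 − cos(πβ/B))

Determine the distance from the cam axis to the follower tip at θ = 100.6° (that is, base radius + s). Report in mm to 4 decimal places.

seg 1 [0°–32.6°] dwell: s stays 0.0000
seg 2 [32.6°–83.8°] cycloidal, h=5: full span → s += 5 → s = 5.0000
seg 3 [83.8°–138.6°] cycloidal, h=22: θ=100.6° here. β=16.8, B=54.8. 22·(0.3066 − sin(2π·0.3066)/(2π)) = 3.4620 → s = 8.4620
radial distance = base radius + s = 28 + 8.4620 = 36.4620

36.4620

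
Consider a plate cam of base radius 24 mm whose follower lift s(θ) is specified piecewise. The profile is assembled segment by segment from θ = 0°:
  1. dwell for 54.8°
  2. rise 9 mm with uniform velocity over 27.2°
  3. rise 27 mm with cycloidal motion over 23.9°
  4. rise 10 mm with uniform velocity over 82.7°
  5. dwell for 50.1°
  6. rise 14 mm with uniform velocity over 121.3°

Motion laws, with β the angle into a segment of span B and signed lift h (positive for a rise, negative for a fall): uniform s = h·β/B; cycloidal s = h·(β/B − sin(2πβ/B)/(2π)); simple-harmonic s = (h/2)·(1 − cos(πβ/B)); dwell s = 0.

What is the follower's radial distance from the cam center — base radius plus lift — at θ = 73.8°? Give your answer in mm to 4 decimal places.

seg 1 [0°–54.8°] dwell: s stays 0.0000
seg 2 [54.8°–82°] uniform, h=9: θ=73.8° here. β=19, B=27.2. 9·19/27.2 = 6.2868 → s = 6.2868
radial distance = base radius + s = 24 + 6.2868 = 30.2868

30.2868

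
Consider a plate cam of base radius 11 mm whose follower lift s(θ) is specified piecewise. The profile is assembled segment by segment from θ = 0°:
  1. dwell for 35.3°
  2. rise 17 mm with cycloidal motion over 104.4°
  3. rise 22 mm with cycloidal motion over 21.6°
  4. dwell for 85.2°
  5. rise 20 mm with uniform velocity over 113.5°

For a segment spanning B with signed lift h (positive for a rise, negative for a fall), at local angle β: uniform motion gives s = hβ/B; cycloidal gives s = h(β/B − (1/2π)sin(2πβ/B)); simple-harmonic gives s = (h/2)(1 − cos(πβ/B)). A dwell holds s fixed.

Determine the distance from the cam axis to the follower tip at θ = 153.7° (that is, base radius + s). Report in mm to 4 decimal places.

seg 1 [0°–35.3°] dwell: s stays 0.0000
seg 2 [35.3°–139.7°] cycloidal, h=17: full span → s += 17 → s = 17.0000
seg 3 [139.7°–161.3°] cycloidal, h=22: θ=153.7° here. β=14, B=21.6. 22·(0.6481 − sin(2π·0.6481)/(2π)) = 17.0678 → s = 34.0678
radial distance = base radius + s = 11 + 34.0678 = 45.0678

45.0678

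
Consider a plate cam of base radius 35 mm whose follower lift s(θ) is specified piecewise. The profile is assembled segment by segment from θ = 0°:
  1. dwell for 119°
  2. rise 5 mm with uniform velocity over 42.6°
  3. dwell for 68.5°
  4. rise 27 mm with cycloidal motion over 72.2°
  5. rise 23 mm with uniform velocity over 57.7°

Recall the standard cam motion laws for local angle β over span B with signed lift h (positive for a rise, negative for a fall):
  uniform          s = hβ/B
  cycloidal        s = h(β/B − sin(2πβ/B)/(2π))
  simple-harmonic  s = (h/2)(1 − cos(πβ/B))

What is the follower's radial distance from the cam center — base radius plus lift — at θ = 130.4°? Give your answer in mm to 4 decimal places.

seg 1 [0°–119°] dwell: s stays 0.0000
seg 2 [119°–161.6°] uniform, h=5: θ=130.4° here. β=11.4, B=42.6. 5·11.4/42.6 = 1.3380 → s = 1.3380
radial distance = base radius + s = 35 + 1.3380 = 36.3380

36.3380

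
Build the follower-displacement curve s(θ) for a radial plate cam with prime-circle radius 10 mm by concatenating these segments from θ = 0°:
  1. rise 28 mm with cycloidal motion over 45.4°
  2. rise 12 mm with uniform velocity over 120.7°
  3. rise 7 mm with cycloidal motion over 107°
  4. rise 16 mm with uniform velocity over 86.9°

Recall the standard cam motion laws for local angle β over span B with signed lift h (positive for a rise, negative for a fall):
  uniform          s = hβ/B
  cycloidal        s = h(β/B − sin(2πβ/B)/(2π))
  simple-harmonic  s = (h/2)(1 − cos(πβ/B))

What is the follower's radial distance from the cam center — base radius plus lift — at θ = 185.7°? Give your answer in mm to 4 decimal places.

seg 1 [0°–45.4°] cycloidal, h=28: full span → s += 28 → s = 28.0000
seg 2 [45.4°–166.1°] uniform, h=12: full span → s += 12 → s = 40.0000
seg 3 [166.1°–273.1°] cycloidal, h=7: θ=185.7° here. β=19.6, B=107. 7·(0.1832 − sin(2π·0.1832)/(2π)) = 0.2649 → s = 40.2649
radial distance = base radius + s = 10 + 40.2649 = 50.2649

50.2649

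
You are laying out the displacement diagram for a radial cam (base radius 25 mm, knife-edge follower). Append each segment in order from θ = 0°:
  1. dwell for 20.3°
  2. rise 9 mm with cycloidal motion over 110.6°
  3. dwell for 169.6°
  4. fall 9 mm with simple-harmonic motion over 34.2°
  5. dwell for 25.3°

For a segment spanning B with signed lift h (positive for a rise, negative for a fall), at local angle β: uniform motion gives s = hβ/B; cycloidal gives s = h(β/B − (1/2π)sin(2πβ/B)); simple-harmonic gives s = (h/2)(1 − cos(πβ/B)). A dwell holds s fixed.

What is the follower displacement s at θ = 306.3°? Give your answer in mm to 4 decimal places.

seg 1 [0°–20.3°] dwell: s stays 0.0000
seg 2 [20.3°–130.9°] cycloidal, h=9: full span → s += 9 → s = 9.0000
seg 3 [130.9°–300.5°] dwell: s stays 9.0000
seg 4 [300.5°–334.7°] simple-harmonic, h=-9: θ=306.3° here. β=5.8, B=34.2. -9/2·(1 − cos(π·0.1696)) = -0.6237 → s = 8.3763

8.3763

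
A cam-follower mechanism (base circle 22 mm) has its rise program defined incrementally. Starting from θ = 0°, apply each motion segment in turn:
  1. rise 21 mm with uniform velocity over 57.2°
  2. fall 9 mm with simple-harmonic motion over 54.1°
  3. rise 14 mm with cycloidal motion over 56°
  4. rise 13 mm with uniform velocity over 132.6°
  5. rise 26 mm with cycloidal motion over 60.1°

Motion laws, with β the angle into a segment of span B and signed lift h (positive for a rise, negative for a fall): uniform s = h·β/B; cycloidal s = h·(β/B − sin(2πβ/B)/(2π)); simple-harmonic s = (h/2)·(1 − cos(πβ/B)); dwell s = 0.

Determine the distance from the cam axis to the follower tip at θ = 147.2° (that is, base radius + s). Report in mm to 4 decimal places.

seg 1 [0°–57.2°] uniform, h=21: full span → s += 21 → s = 21.0000
seg 2 [57.2°–111.3°] simple-harmonic, h=-9: full span → s += -9 → s = 12.0000
seg 3 [111.3°–167.3°] cycloidal, h=14: θ=147.2° here. β=35.9, B=56. 14·(0.6411 − sin(2π·0.6411)/(2π)) = 10.7014 → s = 22.7014
radial distance = base radius + s = 22 + 22.7014 = 44.7014

44.7014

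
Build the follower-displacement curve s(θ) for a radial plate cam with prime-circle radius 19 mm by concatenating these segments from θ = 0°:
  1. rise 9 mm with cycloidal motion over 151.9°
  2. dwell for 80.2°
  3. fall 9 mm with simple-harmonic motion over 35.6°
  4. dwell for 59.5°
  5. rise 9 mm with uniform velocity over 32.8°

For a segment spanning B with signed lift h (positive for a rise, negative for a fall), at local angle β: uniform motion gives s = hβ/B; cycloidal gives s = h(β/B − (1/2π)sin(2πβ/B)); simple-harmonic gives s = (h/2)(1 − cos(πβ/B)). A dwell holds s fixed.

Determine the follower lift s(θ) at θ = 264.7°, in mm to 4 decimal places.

seg 1 [0°–151.9°] cycloidal, h=9: full span → s += 9 → s = 9.0000
seg 2 [151.9°–232.1°] dwell: s stays 9.0000
seg 3 [232.1°–267.7°] simple-harmonic, h=-9: θ=264.7° here. β=32.6, B=35.6. -9/2·(1 − cos(π·0.9157)) = -8.8432 → s = 0.1568

0.1568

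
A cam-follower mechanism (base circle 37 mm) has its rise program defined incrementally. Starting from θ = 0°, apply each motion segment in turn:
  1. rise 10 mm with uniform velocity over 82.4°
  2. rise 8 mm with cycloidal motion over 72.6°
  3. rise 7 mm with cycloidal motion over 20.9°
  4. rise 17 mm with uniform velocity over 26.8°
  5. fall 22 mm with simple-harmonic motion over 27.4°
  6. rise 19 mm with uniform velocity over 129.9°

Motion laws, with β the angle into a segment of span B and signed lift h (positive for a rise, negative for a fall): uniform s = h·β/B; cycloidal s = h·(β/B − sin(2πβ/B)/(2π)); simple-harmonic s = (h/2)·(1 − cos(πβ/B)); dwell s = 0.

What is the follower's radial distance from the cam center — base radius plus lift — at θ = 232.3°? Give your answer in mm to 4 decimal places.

seg 1 [0°–82.4°] uniform, h=10: full span → s += 10 → s = 10.0000
seg 2 [82.4°–155°] cycloidal, h=8: full span → s += 8 → s = 18.0000
seg 3 [155°–175.9°] cycloidal, h=7: full span → s += 7 → s = 25.0000
seg 4 [175.9°–202.7°] uniform, h=17: full span → s += 17 → s = 42.0000
seg 5 [202.7°–230.1°] simple-harmonic, h=-22: full span → s += -22 → s = 20.0000
seg 6 [230.1°–360°] uniform, h=19: θ=232.3° here. β=2.2, B=129.9. 19·2.2/129.9 = 0.3218 → s = 20.3218
radial distance = base radius + s = 37 + 20.3218 = 57.3218

57.3218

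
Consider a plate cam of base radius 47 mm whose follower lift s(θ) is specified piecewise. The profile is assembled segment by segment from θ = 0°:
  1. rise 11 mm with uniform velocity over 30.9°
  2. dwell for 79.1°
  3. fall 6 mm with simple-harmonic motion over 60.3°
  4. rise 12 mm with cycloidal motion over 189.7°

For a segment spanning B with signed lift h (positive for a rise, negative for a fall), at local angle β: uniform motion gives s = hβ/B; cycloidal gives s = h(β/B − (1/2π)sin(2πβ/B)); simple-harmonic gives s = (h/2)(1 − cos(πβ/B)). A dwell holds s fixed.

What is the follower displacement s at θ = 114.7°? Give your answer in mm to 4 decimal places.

seg 1 [0°–30.9°] uniform, h=11: full span → s += 11 → s = 11.0000
seg 2 [30.9°–110°] dwell: s stays 11.0000
seg 3 [110°–170.3°] simple-harmonic, h=-6: θ=114.7° here. β=4.7, B=60.3. -6/2·(1 − cos(π·0.0779)) = -0.0895 → s = 10.9105

10.9105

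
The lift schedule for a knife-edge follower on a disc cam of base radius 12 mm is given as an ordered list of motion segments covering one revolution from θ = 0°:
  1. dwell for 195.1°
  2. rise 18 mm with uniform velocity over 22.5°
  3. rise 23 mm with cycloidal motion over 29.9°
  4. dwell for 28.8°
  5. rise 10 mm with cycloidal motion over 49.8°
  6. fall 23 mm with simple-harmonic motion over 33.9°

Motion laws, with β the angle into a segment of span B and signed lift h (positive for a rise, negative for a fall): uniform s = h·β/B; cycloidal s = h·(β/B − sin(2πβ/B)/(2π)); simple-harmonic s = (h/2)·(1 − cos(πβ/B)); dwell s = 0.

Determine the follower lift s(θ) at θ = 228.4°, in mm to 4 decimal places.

seg 1 [0°–195.1°] dwell: s stays 0.0000
seg 2 [195.1°–217.6°] uniform, h=18: full span → s += 18 → s = 18.0000
seg 3 [217.6°–247.5°] cycloidal, h=23: θ=228.4° here. β=10.8, B=29.9. 23·(0.3612 − sin(2π·0.3612)/(2π)) = 5.5049 → s = 23.5049

23.5049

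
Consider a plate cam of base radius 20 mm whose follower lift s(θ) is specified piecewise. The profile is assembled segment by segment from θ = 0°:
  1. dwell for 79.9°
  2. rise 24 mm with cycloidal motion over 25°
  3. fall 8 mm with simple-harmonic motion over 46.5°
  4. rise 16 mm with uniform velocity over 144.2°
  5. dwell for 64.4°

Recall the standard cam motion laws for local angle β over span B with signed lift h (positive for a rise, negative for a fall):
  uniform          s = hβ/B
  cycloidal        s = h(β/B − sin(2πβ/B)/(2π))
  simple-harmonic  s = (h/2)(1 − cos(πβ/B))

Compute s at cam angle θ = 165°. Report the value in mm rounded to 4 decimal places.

seg 1 [0°–79.9°] dwell: s stays 0.0000
seg 2 [79.9°–104.9°] cycloidal, h=24: full span → s += 24 → s = 24.0000
seg 3 [104.9°–151.4°] simple-harmonic, h=-8: full span → s += -8 → s = 16.0000
seg 4 [151.4°–295.6°] uniform, h=16: θ=165° here. β=13.6, B=144.2. 16·13.6/144.2 = 1.5090 → s = 17.5090

17.5090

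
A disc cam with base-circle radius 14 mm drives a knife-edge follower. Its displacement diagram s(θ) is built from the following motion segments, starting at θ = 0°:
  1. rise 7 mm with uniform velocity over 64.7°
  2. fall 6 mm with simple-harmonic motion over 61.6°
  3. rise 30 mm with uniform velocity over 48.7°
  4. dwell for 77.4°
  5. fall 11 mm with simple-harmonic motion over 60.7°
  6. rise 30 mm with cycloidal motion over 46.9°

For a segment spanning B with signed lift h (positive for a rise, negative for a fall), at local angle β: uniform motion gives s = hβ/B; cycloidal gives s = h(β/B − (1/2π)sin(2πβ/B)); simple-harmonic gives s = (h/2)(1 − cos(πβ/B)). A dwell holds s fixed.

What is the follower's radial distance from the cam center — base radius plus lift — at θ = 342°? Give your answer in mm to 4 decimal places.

seg 1 [0°–64.7°] uniform, h=7: full span → s += 7 → s = 7.0000
seg 2 [64.7°–126.3°] simple-harmonic, h=-6: full span → s += -6 → s = 1.0000
seg 3 [126.3°–175°] uniform, h=30: full span → s += 30 → s = 31.0000
seg 4 [175°–252.4°] dwell: s stays 31.0000
seg 5 [252.4°–313.1°] simple-harmonic, h=-11: full span → s += -11 → s = 20.0000
seg 6 [313.1°–360°] cycloidal, h=30: θ=342° here. β=28.9, B=46.9. 30·(0.6162 − sin(2π·0.6162)/(2π)) = 21.6707 → s = 41.6707
radial distance = base radius + s = 14 + 41.6707 = 55.6707

55.6707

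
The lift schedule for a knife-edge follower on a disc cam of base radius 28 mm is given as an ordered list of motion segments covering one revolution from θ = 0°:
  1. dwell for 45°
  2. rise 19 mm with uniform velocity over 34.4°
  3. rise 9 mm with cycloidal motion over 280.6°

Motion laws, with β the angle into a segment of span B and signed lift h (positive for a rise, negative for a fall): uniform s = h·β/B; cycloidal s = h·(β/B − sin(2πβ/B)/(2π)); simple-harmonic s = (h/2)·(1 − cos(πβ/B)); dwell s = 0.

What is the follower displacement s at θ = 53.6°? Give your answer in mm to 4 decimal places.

seg 1 [0°–45°] dwell: s stays 0.0000
seg 2 [45°–79.4°] uniform, h=19: θ=53.6° here. β=8.6, B=34.4. 19·8.6/34.4 = 4.7500 → s = 4.7500

4.7500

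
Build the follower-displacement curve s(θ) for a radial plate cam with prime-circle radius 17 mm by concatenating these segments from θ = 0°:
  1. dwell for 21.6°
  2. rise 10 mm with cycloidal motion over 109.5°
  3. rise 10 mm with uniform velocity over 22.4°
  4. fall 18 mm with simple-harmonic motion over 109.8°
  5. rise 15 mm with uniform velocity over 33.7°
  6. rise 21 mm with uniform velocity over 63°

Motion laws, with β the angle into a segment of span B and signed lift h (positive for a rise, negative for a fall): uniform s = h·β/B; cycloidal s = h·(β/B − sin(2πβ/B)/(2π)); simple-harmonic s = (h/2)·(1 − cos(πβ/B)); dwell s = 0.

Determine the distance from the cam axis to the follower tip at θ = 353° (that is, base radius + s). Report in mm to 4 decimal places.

seg 1 [0°–21.6°] dwell: s stays 0.0000
seg 2 [21.6°–131.1°] cycloidal, h=10: full span → s += 10 → s = 10.0000
seg 3 [131.1°–153.5°] uniform, h=10: full span → s += 10 → s = 20.0000
seg 4 [153.5°–263.3°] simple-harmonic, h=-18: full span → s += -18 → s = 2.0000
seg 5 [263.3°–297°] uniform, h=15: full span → s += 15 → s = 17.0000
seg 6 [297°–360°] uniform, h=21: θ=353° here. β=56, B=63. 21·56/63 = 18.6667 → s = 35.6667
radial distance = base radius + s = 17 + 35.6667 = 52.6667

52.6667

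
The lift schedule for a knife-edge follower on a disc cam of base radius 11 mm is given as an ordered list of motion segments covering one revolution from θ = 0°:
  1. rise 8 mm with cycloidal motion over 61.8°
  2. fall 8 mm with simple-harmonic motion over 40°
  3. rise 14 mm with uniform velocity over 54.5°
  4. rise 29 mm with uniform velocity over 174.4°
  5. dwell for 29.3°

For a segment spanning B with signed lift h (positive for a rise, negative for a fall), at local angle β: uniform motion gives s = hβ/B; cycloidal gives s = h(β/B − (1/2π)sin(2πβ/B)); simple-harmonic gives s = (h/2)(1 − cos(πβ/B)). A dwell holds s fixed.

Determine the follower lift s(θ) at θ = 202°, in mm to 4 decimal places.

seg 1 [0°–61.8°] cycloidal, h=8: full span → s += 8 → s = 8.0000
seg 2 [61.8°–101.8°] simple-harmonic, h=-8: full span → s += -8 → s = 0.0000
seg 3 [101.8°–156.3°] uniform, h=14: full span → s += 14 → s = 14.0000
seg 4 [156.3°–330.7°] uniform, h=29: θ=202° here. β=45.7, B=174.4. 29·45.7/174.4 = 7.5992 → s = 21.5992

21.5992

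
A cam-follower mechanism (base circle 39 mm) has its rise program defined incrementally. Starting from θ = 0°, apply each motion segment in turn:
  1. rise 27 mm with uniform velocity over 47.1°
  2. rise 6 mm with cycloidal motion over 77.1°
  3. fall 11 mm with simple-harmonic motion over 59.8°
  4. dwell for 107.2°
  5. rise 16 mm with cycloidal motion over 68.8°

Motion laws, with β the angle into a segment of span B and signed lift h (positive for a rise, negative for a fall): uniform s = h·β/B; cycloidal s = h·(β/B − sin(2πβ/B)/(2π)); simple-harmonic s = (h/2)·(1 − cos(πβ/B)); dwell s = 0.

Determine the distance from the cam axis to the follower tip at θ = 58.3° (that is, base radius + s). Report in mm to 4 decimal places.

seg 1 [0°–47.1°] uniform, h=27: full span → s += 27 → s = 27.0000
seg 2 [47.1°–124.2°] cycloidal, h=6: θ=58.3° here. β=11.2, B=77.1. 6·(0.1453 − sin(2π·0.1453)/(2π)) = 0.1161 → s = 27.1161
radial distance = base radius + s = 39 + 27.1161 = 66.1161

66.1161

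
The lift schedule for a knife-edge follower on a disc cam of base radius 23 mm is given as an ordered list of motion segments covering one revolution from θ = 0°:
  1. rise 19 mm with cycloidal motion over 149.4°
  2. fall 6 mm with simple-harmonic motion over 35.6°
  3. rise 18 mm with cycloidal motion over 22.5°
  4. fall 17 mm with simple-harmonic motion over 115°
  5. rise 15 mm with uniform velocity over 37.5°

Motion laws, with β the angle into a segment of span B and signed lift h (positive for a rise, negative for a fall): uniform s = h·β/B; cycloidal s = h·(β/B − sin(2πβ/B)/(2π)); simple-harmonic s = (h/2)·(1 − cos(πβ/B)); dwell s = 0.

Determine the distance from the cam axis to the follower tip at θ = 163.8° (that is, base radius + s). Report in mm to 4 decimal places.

seg 1 [0°–149.4°] cycloidal, h=19: full span → s += 19 → s = 19.0000
seg 2 [149.4°–185°] simple-harmonic, h=-6: θ=163.8° here. β=14.4, B=35.6. -6/2·(1 − cos(π·0.4045)) = -2.1133 → s = 16.8867
radial distance = base radius + s = 23 + 16.8867 = 39.8867

39.8867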